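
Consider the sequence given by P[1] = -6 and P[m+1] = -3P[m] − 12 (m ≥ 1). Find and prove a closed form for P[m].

Claim: P[m] = (-3)^m − 3.

Base case: P[1] = -6, and (-3)^1 − 3 = -3 − 3 = -6.
Assume P[k] = (-3)^k − 3 for some k ≥ 1.
Then P[k+1] = -3P[k] − 12 = -3·((-3)^k − 3) − 12 = -3·(-3)^k + 9 − 12 = (-3)^{k+1} − 3.
Hence P[m] = (-3)^m − 3 for every m ≥ 1, by induction.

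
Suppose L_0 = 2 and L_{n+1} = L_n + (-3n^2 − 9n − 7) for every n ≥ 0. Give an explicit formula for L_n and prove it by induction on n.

Claim: L_n = -n^3 − 3n^2 − 3n + 2.

Base case: L_0 = 2, and -0^3 − 3·0^2 − 3·0 + 2 = 2.
Assume L_k = -k^3 − 3k^2 − 3k + 2.
Then L_{k+1} = L_k + (-3k^2 − 9k − 7) = (-k^3 − 3k^2 − 3k + 2) + (-3k^2 − 9k − 7) = -k^3 − 6k^2 − 12k − 5,
and -(k+1)^3 − 3·(k+1)^2 − 3·(k+1) + 2 = -k^3 − 6k^2 − 12k − 5.
This completes the inductive step, so L_n = -n^3 − 3n^2 − 3n + 2 for all n ≥ 0.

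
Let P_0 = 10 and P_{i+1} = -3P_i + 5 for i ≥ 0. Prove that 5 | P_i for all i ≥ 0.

Base case: P_0 = 10 = 5·2, so 5 | P_0.
Assume 5 | P_k, so P_k = 5t for some integer t.
Then P_{k+1} = -3P_k + 5 = -3·(5t) + 5 = 5(-3t + 1), so 5 | P_{k+1}.
So the property holds for k+1, and by induction 5 | P_i for all i ≥ 0.

5 | P_i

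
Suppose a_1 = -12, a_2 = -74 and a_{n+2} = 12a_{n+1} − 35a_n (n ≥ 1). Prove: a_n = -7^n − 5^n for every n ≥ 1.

Base cases: a_1 = -12 and -7^1 − 5^1 = -12; a_2 = -74 and -7^2 − 5^2 = -74.
Assume a_j = -7^j − 5^j for all 1 ≤ j ≤ k, where k ≥ 2.
Then a_{k+1} = 12a_k − 35a_{k−1} = 12·(-7^k − 5^k) − 35·(-7^{k−1} − 5^{k−1}) = -(12·7 − 35)7^{k−1} − (12·5 − 35)5^{k−1} = -49·7^{k−1} − 25·5^{k−1} = -7^{k+1} − 5^{k+1}.
Hence a_n = -7^n − 5^n for every n ≥ 1, by strong induction.

a_n = -7^n − 5^n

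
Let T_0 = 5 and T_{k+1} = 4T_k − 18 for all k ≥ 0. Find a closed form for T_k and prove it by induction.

Claim: T_k = -4^k + 6.

Base case: T_0 = 5, and -4^0 + 6 = -1 + 6 = 5.
Assume T_r = -4^r + 6 for some r ≥ 0.
Then T_{r+1} = 4T_r − 18 = 4·(-4^r + 6) − 18 = -4^{r+1} + 24 − 18 = -4^{r+1} + 6.
So the formula holds for r+1, and by induction T_k = -4^k + 6 for all k ≥ 0.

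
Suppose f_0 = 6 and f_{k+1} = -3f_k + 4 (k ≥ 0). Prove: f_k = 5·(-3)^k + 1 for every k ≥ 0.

Base case: f_0 = 6, and 5·(-3)^0 + 1 = 5 + 1 = 6.
Assume f_r = 5·(-3)^r + 1 for some r ≥ 0.
Then f_{r+1} = -3f_r + 4 = -3·(5·(-3)^r + 1) + 4 = -15·(-3)^r − 3 + 4 = 5·(-3)^{r+1} + 1.
This completes the inductive step, so f_k = 5·(-3)^k + 1 for all k ≥ 0.

f_k = 5·(-3)^k + 1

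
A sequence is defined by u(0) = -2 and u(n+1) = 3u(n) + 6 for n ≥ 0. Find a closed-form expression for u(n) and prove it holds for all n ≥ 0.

Claim: u(n) = 3^n − 3.

Base case: u(0) = -2, and 3^0 − 3 = 1 − 3 = -2.
Assume u(j) = 3^j − 3 for some j ≥ 0.
Then u(j+1) = 3u(j) + 6 = 3·(3^j − 3) + 6 = 3^{j+1} − 9 + 6 = 3^{j+1} − 3.
By induction, u(n) = 3^n − 3 for all n ≥ 0.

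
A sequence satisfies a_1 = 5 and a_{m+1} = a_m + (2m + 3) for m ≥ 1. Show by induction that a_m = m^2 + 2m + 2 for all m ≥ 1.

Base case: a_1 = 5, and 1^2 + 2·1 + 2 = 5.
Assume a_k = k^2 + 2k + 2.
Then a_{k+1} = a_k + (2k + 3) = (k^2 + 2k + 2) + (2k + 3) = k^2 + 4k + 5,
and (k+1)^2 + 2·(k+1) + 2 = k^2 + 4k + 5.
This completes the inductive step, so a_m = m^2 + 2m + 2 for all m ≥ 1.

a_m = m^2 + 2m + 2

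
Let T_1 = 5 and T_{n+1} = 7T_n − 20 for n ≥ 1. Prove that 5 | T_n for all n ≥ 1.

Base case: T_1 = 5 = 5·1, so 5 | T_1.
Assume 5 | T_m, so T_m = 5t for some integer t.
Then T_{m+1} = 7T_m − 20 = 7·(5t) − 20 = 5(7t − 4), so 5 | T_{m+1}.
By induction, 5 | T_n for all n ≥ 1.

5 | T_n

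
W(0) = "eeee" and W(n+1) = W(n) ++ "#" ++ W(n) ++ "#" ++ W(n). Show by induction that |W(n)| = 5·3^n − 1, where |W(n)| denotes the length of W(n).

Base case: |W(0)| = 4, and 5·3^0 − 1 = 4.
Assume |W(m)| = 5·3^m − 1.
Then |W(m+1)| = 3|W(m)| + 2 = 3(5·3^m − 1) + 2 = 5·3^{m+1} − 3 + 2 = 5·3^{m+1} − 1.
So the formula holds for m+1, and by induction |W(n)| = 5·3^n − 1 for all n ≥ 0.

|W(n)| = 5·3^n − 1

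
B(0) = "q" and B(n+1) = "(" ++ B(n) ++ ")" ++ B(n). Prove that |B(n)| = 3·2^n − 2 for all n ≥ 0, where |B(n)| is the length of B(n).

Base case: |B(0)| = 1, and 3·2^0 − 2 = 1.
Assume |B(m)| = 3·2^m − 2.
Then |B(m+1)| = 1 + |B(m)| + 1 + |B(m)| = 2|B(m)| + 2 = 2(3·2^m − 2) + 2 = 3·2^{m+1} − 4 + 2 = 3·2^{m+1} − 2.
Hence |B(n)| = 3·2^n − 2 for every n ≥ 0, by induction.

|B(n)| = 3·2^n − 2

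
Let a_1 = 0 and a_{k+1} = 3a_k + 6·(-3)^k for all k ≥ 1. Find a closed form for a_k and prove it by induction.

Claim: a_k = -3^k − (-3)^k.

Base case: a_1 = 0, and -3^1 − (-3)^1 = -3 + 3 = 0.
Assume a_m = -3^m − (-3)^m for some m ≥ 1.
Then a_{m+1} = 3a_m + 6·(-3)^m = 3·(-3^m − (-3)^m) + 6·(-3)^m = -3^{m+1} − 3·(-3)^m + 6·(-3)^m = -3^{m+1} + 3·(-3)^m = -3^{m+1} − (-3)^{m+1}.
This completes the inductive step, so a_k = -3^k − (-3)^k for all k ≥ 1.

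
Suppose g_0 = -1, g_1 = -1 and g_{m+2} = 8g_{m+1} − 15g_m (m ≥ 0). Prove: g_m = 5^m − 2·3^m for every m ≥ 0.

Base cases: g_0 = -1 and 5^0 − 2·3^0 = -1; g_1 = -1 and 5^1 − 2·3^1 = -1.
Assume g_i = 5^i − 2·3^i for all 0 ≤ i ≤ j, where j ≥ 1.
Then g_{j+1} = 8g_j − 15g_{j−1} = 8·(5^j − 2·3^j) − 15·(5^{j−1} − 2·3^{j−1}) = (8·5 − 15)5^{j−1} − 2·(8·3 − 15)3^{j−1} = 25·5^{j−1} − 18·3^{j−1} = 5^{j+1} − 2·3^{j+1}.
Hence g_m = 5^m − 2·3^m for every m ≥ 0, by strong induction.

g_m = 5^m − 2·3^m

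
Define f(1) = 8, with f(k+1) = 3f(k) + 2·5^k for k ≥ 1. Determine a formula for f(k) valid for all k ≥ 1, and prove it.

Claim: f(k) = 3^k + 5^k.

Base case: f(1) = 8, and 3^1 + 5^1 = 3 + 5 = 8.
Assume f(j) = 3^j + 5^j for some j ≥ 1.
Then f(j+1) = 3f(j) + 2·5^j = 3·(3^j + 5^j) + 2·5^j = 3^{j+1} + 3·5^j + 2·5^j = 3^{j+1} + 5·5^j = 3^{j+1} + 5^{j+1}.
By induction, f(k) = 3^k + 5^k for all k ≥ 1.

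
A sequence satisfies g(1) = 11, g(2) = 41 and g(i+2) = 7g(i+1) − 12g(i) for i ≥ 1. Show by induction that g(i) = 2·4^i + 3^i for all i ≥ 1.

Base cases: g(1) = 11 and 2·4^1 + 3^1 = 11; g(2) = 41 and 2·4^2 + 3^2 = 41.
Assume g(t) = 2·4^t + 3^t for all 1 ≤ t ≤ j, where j ≥ 2.
Then g(j+1) = 7g(j) − 12g(j−1) = 7·(2·4^j + 3^j) − 12·(2·4^{j−1} + 3^{j−1}) = 2·(7·4 − 12)4^{j−1} + (7·3 − 12)3^{j−1} = 32·4^{j−1} + 9·3^{j−1} = 2·4^{j+1} + 3^{j+1}.
Hence g(i) = 2·4^i + 3^i for every i ≥ 1, by strong induction.

g(i) = 2·4^i + 3^i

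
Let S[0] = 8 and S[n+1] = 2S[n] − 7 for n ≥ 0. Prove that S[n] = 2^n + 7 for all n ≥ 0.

Base case: S[0] = 8, and 2^0 + 7 = 1 + 7 = 8.
Assume S[k] = 2^k + 7 for some k ≥ 0.
Then S[k+1] = 2S[k] − 7 = 2·(2^k + 7) − 7 = 2^{k+1} + 14 − 7 = 2^{k+1} + 7.
Hence S[n] = 2^n + 7 for every n ≥ 0, by induction.

S[n] = 2^n + 7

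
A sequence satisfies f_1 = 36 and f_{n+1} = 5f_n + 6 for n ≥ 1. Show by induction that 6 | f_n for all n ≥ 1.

Base case: f_1 = 36 = 6·6, so 6 | f_1.
Assume 6 | f_m, so f_m = 6t for some integer t.
Then f_{m+1} = 5f_m + 6 = 5·(6t) + 6 = 6(5t + 1), so 6 | f_{m+1}.
Hence 6 | f_n for every n ≥ 1, by induction.

6 | f_n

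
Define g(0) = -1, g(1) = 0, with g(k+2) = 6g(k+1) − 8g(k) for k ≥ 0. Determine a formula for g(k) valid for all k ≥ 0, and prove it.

Claim: g(k) = 4^k − 2·2^k.

Base cases: g(0) = -1 and 4^0 − 2·2^0 = -1; g(1) = 0 and 4^1 − 2·2^1 = 0.
Assume g(i) = 4^i − 2·2^i for all 0 ≤ i ≤ j, where j ≥ 1.
Then g(j+1) = 6g(j) − 8g(j−1) = 6·(4^j − 2·2^j) − 8·(4^{j−1} − 2·2^{j−1}) = (6·4 − 8)4^{j−1} − 2·(6·2 − 8)2^{j−1} = 16·4^{j−1} − 8·2^{j−1} = 4^{j+1} − 2·2^{j+1}.
Hence g(k) = 4^k − 2·2^k for every k ≥ 0, by strong induction.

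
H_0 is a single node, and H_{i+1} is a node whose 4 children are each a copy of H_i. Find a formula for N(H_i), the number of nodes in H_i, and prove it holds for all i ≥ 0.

Claim: N(H_i) = (4^{i+1} − 1)/3.

Base case: N(H_0) = 1, and (4^{0+1} − 1)/3 = 1.
Assume N(H_j) = (4^{j+1} − 1)/3.
Then N(H_{j+1}) = 1 + 4N(H_j) = 1 + 4·(4^{j+1} − 1)/3 = 1 + (4^{j+2} − 4)/3 = (3 + 4^{j+2} − 4)/3 = (4^{j+2} − 1)/3.
So the formula holds for j+1, and by induction N(H_i) = (4^{i+1} − 1)/3 for all i ≥ 0.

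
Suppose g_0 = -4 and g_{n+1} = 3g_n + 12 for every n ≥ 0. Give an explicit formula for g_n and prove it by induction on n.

Claim: g_n = 2·3^n − 6.

Base case: g_0 = -4, and 2·3^0 − 6 = 2 − 6 = -4.
Assume g_m = 2·3^m − 6 for some m ≥ 0.
Then g_{m+1} = 3g_m + 12 = 3·(2·3^m − 6) + 12 = 6·3^m − 18 + 12 = 2·3^{m+1} − 6.
This completes the inductive step, so g_n = 2·3^n − 6 for all n ≥ 0.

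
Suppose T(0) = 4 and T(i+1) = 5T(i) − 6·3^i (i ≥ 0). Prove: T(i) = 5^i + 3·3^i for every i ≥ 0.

Base case: T(0) = 4, and 5^0 + 3·3^0 = 1 + 3 = 4.
Assume T(j) = 5^j + 3·3^j for some j ≥ 0.
Then T(j+1) = 5T(j) − 6·3^j = 5·(5^j + 3·3^j) − 6·3^j = 5^{j+1} + 15·3^j − 6·3^j = 5^{j+1} + 9·3^j = 5^{j+1} + 3·3^{j+1}.
Hence T(i) = 5^i + 3·3^i for every i ≥ 0, by induction.

T(i) = 5^i + 3·3^i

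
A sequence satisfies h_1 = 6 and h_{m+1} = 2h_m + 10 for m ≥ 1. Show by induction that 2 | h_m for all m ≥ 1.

Base case: h_1 = 6 = 2·3, so 2 | h_1.
Assume 2 | h_j, so h_j = 2t for some integer t.
Then h_{j+1} = 2h_j + 10 = 2·(2t) + 10 = 2(2t + 5), so 2 | h_{j+1}.
This completes the inductive step, so 2 | h_m for all m ≥ 1.

2 | h_m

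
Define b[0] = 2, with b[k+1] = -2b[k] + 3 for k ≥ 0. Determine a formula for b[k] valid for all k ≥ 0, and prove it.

Claim: b[k] = (-2)^k + 1.

Base case: b[0] = 2, and (-2)^0 + 1 = 1 + 1 = 2.
Assume b[j] = (-2)^j + 1 for some j ≥ 0.
Then b[j+1] = -2b[j] + 3 = -2·((-2)^j + 1) + 3 = -2·(-2)^j − 2 + 3 = (-2)^{j+1} + 1.
Hence b[k] = (-2)^k + 1 for every k ≥ 0, by induction.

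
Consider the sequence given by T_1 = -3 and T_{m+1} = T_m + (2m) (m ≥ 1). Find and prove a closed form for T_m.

Claim: T_m = m^2 − m − 3.

Base case: T_1 = -3, and 1^2 − 1 − 3 = -3.
Assume T_r = r^2 − r − 3.
Then T_{r+1} = T_r + (2r) = (r^2 − r − 3) + (2r) = r^2 + r − 3,
and (r+1)^2 − (r+1) − 3 = r^2 + r − 3.
This completes the inductive step, so T_m = m^2 − m − 3 for all m ≥ 1.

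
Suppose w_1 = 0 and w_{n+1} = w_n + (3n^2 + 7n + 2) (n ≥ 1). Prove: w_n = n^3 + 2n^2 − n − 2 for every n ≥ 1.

Base case: w_1 = 0, and 1^3 + 2·1^2 − 1 − 2 = 0.
Assume w_j = j^3 + 2j^2 − j − 2.
Then w_{j+1} = w_j + (3j^2 + 7j + 2) = (j^3 + 2j^2 − j − 2) + (3j^2 + 7j + 2) = j^3 + 5j^2 + 6j,
and (j+1)^3 + 2·(j+1)^2 − (j+1) − 2 = j^3 + 5j^2 + 6j.
This completes the inductive step, so w_n = n^3 + 2n^2 − n − 2 for all n ≥ 1.

w_n = n^3 + 2n^2 − n − 2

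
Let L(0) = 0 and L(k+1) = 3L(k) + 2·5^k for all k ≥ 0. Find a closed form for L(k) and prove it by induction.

Claim: L(k) = -3^k + 5^k.

Base case: L(0) = 0, and -3^0 + 5^0 = -1 + 1 = 0.
Assume L(r) = -3^r + 5^r for some r ≥ 0.
Then L(r+1) = 3L(r) + 2·5^r = 3·(-3^r + 5^r) + 2·5^r = -3^{r+1} + 3·5^r + 2·5^r = -3^{r+1} + 5·5^r = -3^{r+1} + 5^{r+1}.
Hence L(k) = -3^k + 5^k for every k ≥ 0, by induction.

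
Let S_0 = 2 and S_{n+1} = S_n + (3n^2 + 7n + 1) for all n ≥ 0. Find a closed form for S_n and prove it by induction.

Claim: S_n = n^3 + 2n^2 − 2n + 2.

Base case: S_0 = 2, and 0^3 + 2·0^2 − 2·0 + 2 = 2.
Assume S_m = m^3 + 2m^2 − 2m + 2.
Then S_{m+1} = S_m + (3m^2 + 7m + 1) = (m^3 + 2m^2 − 2m + 2) + (3m^2 + 7m + 1) = m^3 + 5m^2 + 5m + 3,
and (m+1)^3 + 2·(m+1)^2 − 2·(m+1) + 2 = m^3 + 5m^2 + 5m + 3.
By induction, S_n = n^3 + 2n^2 − 2n + 2 for all n ≥ 0.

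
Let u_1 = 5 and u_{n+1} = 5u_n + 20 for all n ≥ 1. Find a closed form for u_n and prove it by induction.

Claim: u_n = 2·5^n − 5.

Base case: u_1 = 5, and 2·5^1 − 5 = 10 − 5 = 5.
Assume u_k = 2·5^k − 5 for some k ≥ 1.
Then u_{k+1} = 5u_k + 20 = 5·(2·5^k − 5) + 20 = 10·5^k − 25 + 20 = 2·5^{k+1} − 5.
Hence u_n = 2·5^n − 5 for every n ≥ 1, by induction.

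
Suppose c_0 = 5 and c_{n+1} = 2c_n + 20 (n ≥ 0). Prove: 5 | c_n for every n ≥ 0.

Base case: c_0 = 5 = 5·1, so 5 | c_0.
Assume 5 | c_k, so c_k = 5t for some integer t.
Then c_{k+1} = 2c_k + 20 = 2·(5t) + 20 = 5(2t + 4), so 5 | c_{k+1}.
By induction, 5 | c_n for all n ≥ 0.

5 | c_n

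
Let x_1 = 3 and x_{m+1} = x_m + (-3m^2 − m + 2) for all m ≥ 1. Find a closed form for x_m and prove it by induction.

Claim: x_m = -m^3 + m^2 + 2m + 1.

Base case: x_1 = 3, and -1^3 + 1^2 + 2·1 + 1 = 3.
Assume x_k = -k^3 + k^2 + 2k + 1.
Then x_{k+1} = x_k + (-3k^2 − k + 2) = (-k^3 + k^2 + 2k + 1) + (-3k^2 − k + 2) = -k^3 − 2k^2 + k + 3,
and -(k+1)^3 + (k+1)^2 + 2·(k+1) + 1 = -k^3 − 2k^2 + k + 3.
This completes the inductive step, so x_m = -m^3 + m^2 + 2m + 1 for all m ≥ 1.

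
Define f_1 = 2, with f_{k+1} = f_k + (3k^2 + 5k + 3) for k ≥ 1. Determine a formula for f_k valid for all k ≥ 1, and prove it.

Claim: f_k = k^3 + k^2 + k − 1.

Base case: f_1 = 2, and 1^3 + 1^2 + 1 − 1 = 2.
Assume f_m = m^3 + m^2 + m − 1.
Then f_{m+1} = f_m + (3m^2 + 5m + 3) = (m^3 + m^2 + m − 1) + (3m^2 + 5m + 3) = m^3 + 4m^2 + 6m + 2,
and (m+1)^3 + (m+1)^2 + (m+1) − 1 = m^3 + 4m^2 + 6m + 2.
Hence f_k = k^3 + k^2 + k − 1 for every k ≥ 1, by induction.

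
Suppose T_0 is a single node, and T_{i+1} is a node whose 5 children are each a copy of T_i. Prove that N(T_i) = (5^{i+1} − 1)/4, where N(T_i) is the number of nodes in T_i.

Base case: N(T_0) = 1, and (5^{0+1} − 1)/4 = 1.
Assume N(T_j) = (5^{j+1} − 1)/4.
Then N(T_{j+1}) = 1 + 5N(T_j) = 1 + 5·(5^{j+1} − 1)/4 = 1 + (5^{j+2} − 5)/4 = (4 + 5^{j+2} − 5)/4 = (5^{j+2} − 1)/4.
By induction, N(T_i) = (5^{i+1} − 1)/4 for all i ≥ 0.

N(T_i) = (5^{i+1} − 1)/4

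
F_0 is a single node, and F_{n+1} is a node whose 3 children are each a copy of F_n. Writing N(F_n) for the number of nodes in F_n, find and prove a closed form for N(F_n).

Claim: N(F_n) = (3^{n+1} − 1)/2.

Base case: N(F_0) = 1, and (3^{0+1} − 1)/2 = 1.
Assume N(F_k) = (3^{k+1} − 1)/2.
Then N(F_{k+1}) = 1 + 3N(F_k) = 1 + 3·(3^{k+1} − 1)/2 = 1 + (3^{k+2} − 3)/2 = (2 + 3^{k+2} − 3)/2 = (3^{k+2} − 1)/2.
By induction, N(F_n) = (3^{n+1} − 1)/2 for all n ≥ 0.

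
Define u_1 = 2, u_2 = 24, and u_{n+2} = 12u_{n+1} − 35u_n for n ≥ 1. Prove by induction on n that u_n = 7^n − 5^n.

Base cases: u_1 = 2 and 7^1 − 5^1 = 2; u_2 = 24 and 7^2 − 5^2 = 24.
Assume u_j = 7^j − 5^j for all 1 ≤ j ≤ k, where k ≥ 2.
Then u_{k+1} = 12u_k − 35u_{k−1} = 12·(7^k − 5^k) − 35·(7^{k−1} − 5^{k−1}) = (12·7 − 35)7^{k−1} − (12·5 − 35)5^{k−1} = 49·7^{k−1} − 25·5^{k−1} = 7^{k+1} − 5^{k+1}.
By strong induction, u_n = 7^n − 5^n for all n ≥ 1.

u_n = 7^n − 5^n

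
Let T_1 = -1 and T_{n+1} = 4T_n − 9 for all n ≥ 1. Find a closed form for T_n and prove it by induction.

Claim: T_n = -4^n + 3.

Base case: T_1 = -1, and -4^1 + 3 = -4 + 3 = -1.
Assume T_k = -4^k + 3 for some k ≥ 1.
Then T_{k+1} = 4T_k − 9 = 4·(-4^k + 3) − 9 = -4^{k+1} + 12 − 9 = -4^{k+1} + 3.
So the formula holds for k+1, and by induction T_n = -4^n + 3 for all n ≥ 1.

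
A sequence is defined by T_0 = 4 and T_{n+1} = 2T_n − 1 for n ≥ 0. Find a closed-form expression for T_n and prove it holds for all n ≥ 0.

Claim: T_n = 3·2^n + 1.

Base case: T_0 = 4, and 3·2^0 + 1 = 3 + 1 = 4.
Assume T_k = 3·2^k + 1 for some k ≥ 0.
Then T_{k+1} = 2T_k − 1 = 2·(3·2^k + 1) − 1 = 6·2^k + 2 − 1 = 3·2^{k+1} + 1.
By induction, T_n = 3·2^n + 1 for all n ≥ 0.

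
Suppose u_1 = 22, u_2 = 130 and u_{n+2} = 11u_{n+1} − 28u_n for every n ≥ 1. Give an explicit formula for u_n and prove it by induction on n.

Claim: u_n = 2·7^n + 2·4^n.

Base cases: u_1 = 22 and 2·7^1 + 2·4^1 = 22; u_2 = 130 and 2·7^2 + 2·4^2 = 130.
Assume u_j = 2·7^j + 2·4^j for all 1 ≤ j ≤ r, where r ≥ 2.
Then u_{r+1} = 11u_r − 28u_{r−1} = 11·(2·7^r + 2·4^r) − 28·(2·7^{r−1} + 2·4^{r−1}) = 2·(11·7 − 28)7^{r−1} + 2·(11·4 − 28)4^{r−1} = 98·7^{r−1} + 32·4^{r−1} = 2·7^{r+1} + 2·4^{r+1}.
Hence u_n = 2·7^n + 2·4^n for every n ≥ 1, by strong induction.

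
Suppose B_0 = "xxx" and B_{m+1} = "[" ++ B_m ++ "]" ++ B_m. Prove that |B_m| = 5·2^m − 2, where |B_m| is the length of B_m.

Base case: |B_0| = 3, and 5·2^0 − 2 = 3.
Assume |B_j| = 5·2^j − 2.
Then |B_{j+1}| = 1 + |B_j| + 1 + |B_j| = 2|B_j| + 2 = 2(5·2^j − 2) + 2 = 5·2^{j+1} − 4 + 2 = 5·2^{j+1} − 2.
This completes the inductive step, so |B_m| = 5·2^m − 2 for all m ≥ 0.

|B_m| = 5·2^m − 2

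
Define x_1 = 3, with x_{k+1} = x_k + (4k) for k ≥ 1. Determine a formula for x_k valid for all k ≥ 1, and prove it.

Claim: x_k = 2k^2 − 2k + 3.

Base case: x_1 = 3, and 2·1^2 − 2·1 + 3 = 3.
Assume x_m = 2m^2 − 2m + 3.
Then x_{m+1} = x_m + (4m) = (2m^2 − 2m + 3) + (4m) = 2m^2 + 2m + 3,
and 2·(m+1)^2 − 2·(m+1) + 3 = 2m^2 + 2m + 3.
By induction, x_k = 2k^2 − 2k + 3 for all k ≥ 1.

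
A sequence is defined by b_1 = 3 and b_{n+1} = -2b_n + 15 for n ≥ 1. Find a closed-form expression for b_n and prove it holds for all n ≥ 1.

Claim: b_n = (-2)^n + 5.

Base case: b_1 = 3, and (-2)^1 + 5 = -2 + 5 = 3.
Assume b_j = (-2)^j + 5 for some j ≥ 1.
Then b_{j+1} = -2b_j + 15 = -2·((-2)^j + 5) + 15 = -2·(-2)^j − 10 + 15 = (-2)^{j+1} + 5.
Hence b_n = (-2)^n + 5 for every n ≥ 1, by induction.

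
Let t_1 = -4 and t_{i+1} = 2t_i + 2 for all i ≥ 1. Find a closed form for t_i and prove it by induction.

Claim: t_i = -2^i − 2.

Base case: t_1 = -4, and -2^1 − 2 = -2 − 2 = -4.
Assume t_k = -2^k − 2 for some k ≥ 1.
Then t_{k+1} = 2t_k + 2 = 2·(-2^k − 2) + 2 = -2^{k+1} − 4 + 2 = -2^{k+1} − 2.
Hence t_i = -2^i − 2 for every i ≥ 1, by induction.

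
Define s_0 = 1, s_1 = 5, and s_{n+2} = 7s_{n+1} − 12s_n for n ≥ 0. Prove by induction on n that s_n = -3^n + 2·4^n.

Base cases: s_0 = 1 and -3^0 + 2·4^0 = 1; s_1 = 5 and -3^1 + 2·4^1 = 5.
Assume s_i = -3^i + 2·4^i for all 0 ≤ i ≤ j, where j ≥ 1.
Then s_{j+1} = 7s_j − 12s_{j−1} = 7·(-3^j + 2·4^j) − 12·(-3^{j−1} + 2·4^{j−1}) = -(7·3 − 12)3^{j−1} + 2·(7·4 − 12)4^{j−1} = -9·3^{j−1} + 32·4^{j−1} = -3^{j+1} + 2·4^{j+1}.
So the formula holds for j+1, and by strong induction s_n = -3^n + 2·4^n for all n ≥ 0.

s_n = -3^n + 2·4^n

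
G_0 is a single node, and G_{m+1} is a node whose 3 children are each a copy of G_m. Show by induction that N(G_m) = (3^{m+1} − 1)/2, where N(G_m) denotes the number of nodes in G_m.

Base case: N(G_0) = 1, and (3^{0+1} − 1)/2 = 1.
Assume N(G_k) = (3^{k+1} − 1)/2.
Then N(G_{k+1}) = 1 + 3N(G_k) = 1 + 3·(3^{k+1} − 1)/2 = 1 + (3^{k+2} − 3)/2 = (2 + 3^{k+2} − 3)/2 = (3^{k+2} − 1)/2.
Hence N(G_m) = (3^{m+1} − 1)/2 for every m ≥ 0, by induction.

N(G_m) = (3^{m+1} − 1)/2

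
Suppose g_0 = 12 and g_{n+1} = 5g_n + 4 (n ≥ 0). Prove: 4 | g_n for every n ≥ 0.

Base case: g_0 = 12 = 4·3, so 4 | g_0.
Assume 4 | g_m, so g_m = 4t for some integer t.
Then g_{m+1} = 5g_m + 4 = 5·(4t) + 4 = 4(5t + 1), so 4 | g_{m+1}.
So the property holds for m+1, and by induction 4 | g_n for all n ≥ 0.

4 | g_n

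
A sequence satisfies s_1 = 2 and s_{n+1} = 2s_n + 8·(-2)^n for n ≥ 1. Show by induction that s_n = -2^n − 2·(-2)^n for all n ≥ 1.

Base case: s_1 = 2, and -2^1 − 2·(-2)^1 = -2 + 4 = 2.
Assume s_j = -2^j − 2·(-2)^j for some j ≥ 1.
Then s_{j+1} = 2s_j + 8·(-2)^j = 2·(-2^j − 2·(-2)^j) + 8·(-2)^j = -2^{j+1} − 4·(-2)^j + 8·(-2)^j = -2^{j+1} + 4·(-2)^j = -2^{j+1} − 2·(-2)^{j+1}.
This completes the inductive step, so s_n = -2^n − 2·(-2)^n for all n ≥ 1.

s_n = -2^n − 2·(-2)^n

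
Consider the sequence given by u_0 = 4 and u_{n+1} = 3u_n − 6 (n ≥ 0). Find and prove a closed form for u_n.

Claim: u_n = 3^n + 3.

Base case: u_0 = 4, and 3^0 + 3 = 1 + 3 = 4.
Assume u_r = 3^r + 3 for some r ≥ 0.
Then u_{r+1} = 3u_r − 6 = 3·(3^r + 3) − 6 = 3^{r+1} + 9 − 6 = 3^{r+1} + 3.
So the formula holds for r+1, and by induction u_n = 3^n + 3 for all n ≥ 0.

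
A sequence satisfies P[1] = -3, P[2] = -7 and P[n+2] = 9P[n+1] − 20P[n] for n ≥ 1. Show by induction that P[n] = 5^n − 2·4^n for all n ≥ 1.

Base cases: P[1] = -3 and 5^1 − 2·4^1 = -3; P[2] = -7 and 5^2 − 2·4^2 = -7.
Assume P[j] = 5^j − 2·4^j for all 1 ≤ j ≤ r, where r ≥ 2.
Then P[r+1] = 9P[r] − 20P[r−1] = 9·(5^r − 2·4^r) − 20·(5^{r−1} − 2·4^{r−1}) = (9·5 − 20)5^{r−1} − 2·(9·4 − 20)4^{r−1} = 25·5^{r−1} − 32·4^{r−1} = 5^{r+1} − 2·4^{r+1}.
By strong induction, P[n] = 5^n − 2·4^n for all n ≥ 1.

P[n] = 5^n − 2·4^n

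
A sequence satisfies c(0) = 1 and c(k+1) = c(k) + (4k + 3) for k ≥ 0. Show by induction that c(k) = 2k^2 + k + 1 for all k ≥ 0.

Base case: c(0) = 1, and 2·0^2 + 0 + 1 = 1.
Assume c(j) = 2j^2 + j + 1.
Then c(j+1) = c(j) + (4j + 3) = (2j^2 + j + 1) + (4j + 3) = 2j^2 + 5j + 4,
and 2·(j+1)^2 + (j+1) + 1 = 2j^2 + 5j + 4.
Hence c(k) = 2k^2 + k + 1 for every k ≥ 0, by induction.

c(k) = 2k^2 + k + 1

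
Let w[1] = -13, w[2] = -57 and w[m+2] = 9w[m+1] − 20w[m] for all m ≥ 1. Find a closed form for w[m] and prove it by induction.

Claim: w[m] = -5^m − 2·4^m.

Base cases: w[1] = -13 and -5^1 − 2·4^1 = -13; w[2] = -57 and -5^2 − 2·4^2 = -57.
Assume w[j] = -5^j − 2·4^j for all 1 ≤ j ≤ k, where k ≥ 2.
Then w[k+1] = 9w[k] − 20w[k−1] = 9·(-5^k − 2·4^k) − 20·(-5^{k−1} − 2·4^{k−1}) = -(9·5 − 20)5^{k−1} − 2·(9·4 − 20)4^{k−1} = -25·5^{k−1} − 32·4^{k−1} = -5^{k+1} − 2·4^{k+1}.
This completes the inductive step, so w[m] = -5^m − 2·4^m for all m ≥ 1.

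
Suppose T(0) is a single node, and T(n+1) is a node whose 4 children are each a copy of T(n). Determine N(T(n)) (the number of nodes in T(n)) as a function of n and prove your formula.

Claim: N(T(n)) = (4^{n+1} − 1)/3.

Base case: N(T(0)) = 1, and (4^{0+1} − 1)/3 = 1.
Assume N(T(k)) = (4^{k+1} − 1)/3.
Then N(T(k+1)) = 1 + 4N(T(k)) = 1 + 4·(4^{k+1} − 1)/3 = 1 + (4^{k+2} − 4)/3 = (3 + 4^{k+2} − 4)/3 = (4^{k+2} − 1)/3.
This completes the inductive step, so N(T(n)) = (4^{n+1} − 1)/3 for all n ≥ 0.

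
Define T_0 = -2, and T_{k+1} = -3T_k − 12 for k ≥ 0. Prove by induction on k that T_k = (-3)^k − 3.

Base case: T_0 = -2, and (-3)^0 − 3 = 1 − 3 = -2.
Assume T_r = (-3)^r − 3 for some r ≥ 0.
Then T_{r+1} = -3T_r − 12 = -3·((-3)^r − 3) − 12 = -3·(-3)^r + 9 − 12 = (-3)^{r+1} − 3.
By induction, T_k = (-3)^k − 3 for all k ≥ 0.

T_k = (-3)^k − 3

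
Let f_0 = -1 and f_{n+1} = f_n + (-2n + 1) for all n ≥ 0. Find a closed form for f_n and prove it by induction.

Claim: f_n = -n^2 + 2n − 1.

Base case: f_0 = -1, and -0^2 + 2·0 − 1 = -1.
Assume f_k = -k^2 + 2k − 1.
Then f_{k+1} = f_k + (-2k + 1) = (-k^2 + 2k − 1) + (-2k + 1) = -k^2,
and -(k+1)^2 + 2·(k+1) − 1 = -k^2.
By induction, f_n = -n^2 + 2n − 1 for all n ≥ 0.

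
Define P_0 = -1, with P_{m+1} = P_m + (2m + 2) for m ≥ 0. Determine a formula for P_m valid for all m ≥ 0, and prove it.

Claim: P_m = m^2 + m − 1.

Base case: P_0 = -1, and 0^2 + 0 − 1 = -1.
Assume P_j = j^2 + j − 1.
Then P_{j+1} = P_j + (2j + 2) = (j^2 + j − 1) + (2j + 2) = j^2 + 3j + 1,
and (j+1)^2 + (j+1) − 1 = j^2 + 3j + 1.
By induction, P_m = m^2 + m − 1 for all m ≥ 0.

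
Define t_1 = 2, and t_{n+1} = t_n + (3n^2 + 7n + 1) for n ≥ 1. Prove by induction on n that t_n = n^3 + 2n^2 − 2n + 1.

Base case: t_1 = 2, and 1^3 + 2·1^2 − 2·1 + 1 = 2.
Assume t_m = m^3 + 2m^2 − 2m + 1.
Then t_{m+1} = t_m + (3m^2 + 7m + 1) = (m^3 + 2m^2 − 2m + 1) + (3m^2 + 7m + 1) = m^3 + 5m^2 + 5m + 2,
and (m+1)^3 + 2·(m+1)^2 − 2·(m+1) + 1 = m^3 + 5m^2 + 5m + 2.
By induction, t_n = n^3 + 2n^2 − 2n + 1 for all n ≥ 1.

t_n = n^3 + 2n^2 − 2n + 1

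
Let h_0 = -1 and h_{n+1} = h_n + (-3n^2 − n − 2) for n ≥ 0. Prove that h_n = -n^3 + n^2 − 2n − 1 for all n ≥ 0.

Base case: h_0 = -1, and -0^3 + 0^2 − 2·0 − 1 = -1.
Assume h_k = -k^3 + k^2 − 2k − 1.
Then h_{k+1} = h_k + (-3k^2 − k − 2) = (-k^3 + k^2 − 2k − 1) + (-3k^2 − k − 2) = -k^3 − 2k^2 − 3k − 3,
and -(k+1)^3 + (k+1)^2 − 2·(k+1) − 1 = -k^3 − 2k^2 − 3k − 3.
By induction, h_n = -n^3 + n^2 − 2n − 1 for all n ≥ 0.

h_n = -n^3 + n^2 − 2n − 1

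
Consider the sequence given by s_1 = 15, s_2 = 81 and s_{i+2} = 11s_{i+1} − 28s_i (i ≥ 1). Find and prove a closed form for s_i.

Claim: s_i = 2·4^i + 7^i.

Base cases: s_1 = 15 and 2·4^1 + 7^1 = 15; s_2 = 81 and 2·4^2 + 7^2 = 81.
Assume s_t = 2·4^t + 7^t for all 1 ≤ t ≤ j, where j ≥ 2.
Then s_{j+1} = 11s_j − 28s_{j−1} = 11·(2·4^j + 7^j) − 28·(2·4^{j−1} + 7^{j−1}) = 2·(11·4 − 28)4^{j−1} + (11·7 − 28)7^{j−1} = 32·4^{j−1} + 49·7^{j−1} = 2·4^{j+1} + 7^{j+1}.
Hence s_i = 2·4^i + 7^i for every i ≥ 1, by strong induction.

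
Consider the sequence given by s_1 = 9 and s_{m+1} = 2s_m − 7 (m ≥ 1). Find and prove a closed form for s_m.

Claim: s_m = 2^m + 7.

Base case: s_1 = 9, and 2^1 + 7 = 2 + 7 = 9.
Assume s_r = 2^r + 7 for some r ≥ 1.
Then s_{r+1} = 2s_r − 7 = 2·(2^r + 7) − 7 = 2^{r+1} + 14 − 7 = 2^{r+1} + 7.
Hence s_m = 2^m + 7 for every m ≥ 1, by induction.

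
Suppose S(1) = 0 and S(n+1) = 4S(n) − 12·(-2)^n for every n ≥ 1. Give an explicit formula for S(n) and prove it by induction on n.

Claim: S(n) = 4^n + 2·(-2)^n.

Base case: S(1) = 0, and 4^1 + 2·(-2)^1 = 4 − 4 = 0.
Assume S(m) = 4^m + 2·(-2)^m for some m ≥ 1.
Then S(m+1) = 4S(m) − 12·(-2)^m = 4·(4^m + 2·(-2)^m) − 12·(-2)^m = 4^{m+1} + 8·(-2)^m − 12·(-2)^m = 4^{m+1} − 4·(-2)^m = 4^{m+1} + 2·(-2)^{m+1}.
So the formula holds for m+1, and by induction S(n) = 4^n + 2·(-2)^n for all n ≥ 1.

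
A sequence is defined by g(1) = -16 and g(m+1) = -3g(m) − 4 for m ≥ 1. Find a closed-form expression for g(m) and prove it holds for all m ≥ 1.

Claim: g(m) = 5·(-3)^m − 1.

Base case: g(1) = -16, and 5·(-3)^1 − 1 = -15 − 1 = -16.
Assume g(r) = 5·(-3)^r − 1 for some r ≥ 1.
Then g(r+1) = -3g(r) − 4 = -3·(5·(-3)^r − 1) − 4 = -15·(-3)^r + 3 − 4 = 5·(-3)^{r+1} − 1.
This completes the inductive step, so g(m) = 5·(-3)^m − 1 for all m ≥ 1.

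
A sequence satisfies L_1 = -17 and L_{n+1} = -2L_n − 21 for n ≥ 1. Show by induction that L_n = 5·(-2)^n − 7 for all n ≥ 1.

Base case: L_1 = -17, and 5·(-2)^1 − 7 = -10 − 7 = -17.
Assume L_k = 5·(-2)^k − 7 for some k ≥ 1.
Then L_{k+1} = -2L_k − 21 = -2·(5·(-2)^k − 7) − 21 = -10·(-2)^k + 14 − 21 = 5·(-2)^{k+1} − 7.
By induction, L_n = 5·(-2)^n − 7 for all n ≥ 1.

L_n = 5·(-2)^n − 7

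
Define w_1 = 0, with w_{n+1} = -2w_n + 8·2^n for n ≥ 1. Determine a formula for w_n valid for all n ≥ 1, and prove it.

Claim: w_n = 2·(-2)^n + 2·2^n.

Base case: w_1 = 0, and 2·(-2)^1 + 2·2^1 = -4 + 4 = 0.
Assume w_k = 2·(-2)^k + 2·2^k for some k ≥ 1.
Then w_{k+1} = -2w_k + 8·2^k = -2·(2·(-2)^k + 2·2^k) + 8·2^k = 2·(-2)^{k+1} − 4·2^k + 8·2^k = 2·(-2)^{k+1} + 4·2^k = 2·(-2)^{k+1} + 2·2^{k+1}.
This completes the inductive step, so w_n = 2·(-2)^n + 2·2^n for all n ≥ 1.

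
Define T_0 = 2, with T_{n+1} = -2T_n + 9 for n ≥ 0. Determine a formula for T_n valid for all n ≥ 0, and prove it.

Claim: T_n = -(-2)^n + 3.

Base case: T_0 = 2, and -(-2)^0 + 3 = -1 + 3 = 2.
Assume T_j = -(-2)^j + 3 for some j ≥ 0.
Then T_{j+1} = -2T_j + 9 = -2·(-(-2)^j + 3) + 9 = 2·(-2)^j − 6 + 9 = -(-2)^{j+1} + 3.
Hence T_n = -(-2)^n + 3 for every n ≥ 0, by induction.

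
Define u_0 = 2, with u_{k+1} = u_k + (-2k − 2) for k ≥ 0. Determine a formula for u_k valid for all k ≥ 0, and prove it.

Claim: u_k = -k^2 − k + 2.

Base case: u_0 = 2, and -0^2 − 0 + 2 = 2.
Assume u_r = -r^2 − r + 2.
Then u_{r+1} = u_r + (-2r − 2) = (-r^2 − r + 2) + (-2r − 2) = -r^2 − 3r,
and -(r+1)^2 − (r+1) + 2 = -r^2 − 3r.
This completes the inductive step, so u_k = -k^2 − k + 2 for all k ≥ 0.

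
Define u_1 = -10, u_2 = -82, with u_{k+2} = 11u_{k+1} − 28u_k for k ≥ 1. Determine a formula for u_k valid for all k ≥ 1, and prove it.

Claim: u_k = 4^k − 2·7^k.

Base cases: u_1 = -10 and 4^1 − 2·7^1 = -10; u_2 = -82 and 4^2 − 2·7^2 = -82.
Assume u_j = 4^j − 2·7^j for all 1 ≤ j ≤ r, where r ≥ 2.
Then u_{r+1} = 11u_r − 28u_{r−1} = 11·(4^r − 2·7^r) − 28·(4^{r−1} − 2·7^{r−1}) = (11·4 − 28)4^{r−1} − 2·(11·7 − 28)7^{r−1} = 16·4^{r−1} − 98·7^{r−1} = 4^{r+1} − 2·7^{r+1}.
Hence u_k = 4^k − 2·7^k for every k ≥ 1, by strong induction.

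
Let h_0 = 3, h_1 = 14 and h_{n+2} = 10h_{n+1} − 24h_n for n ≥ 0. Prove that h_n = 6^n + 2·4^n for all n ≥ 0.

Base cases: h_0 = 3 and 6^0 + 2·4^0 = 3; h_1 = 14 and 6^1 + 2·4^1 = 14.
Assume h_j = 6^j + 2·4^j for all 0 ≤ j ≤ k, where k ≥ 1.
Then h_{k+1} = 10h_k − 24h_{k−1} = 10·(6^k + 2·4^k) − 24·(6^{k−1} + 2·4^{k−1}) = (10·6 − 24)6^{k−1} + 2·(10·4 − 24)4^{k−1} = 36·6^{k−1} + 32·4^{k−1} = 6^{k+1} + 2·4^{k+1}.
Hence h_n = 6^n + 2·4^n for every n ≥ 0, by strong induction.

h_n = 6^n + 2·4^n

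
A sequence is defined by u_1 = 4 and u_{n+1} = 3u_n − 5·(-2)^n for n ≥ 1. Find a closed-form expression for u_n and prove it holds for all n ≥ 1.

Claim: u_n = 2·3^n + (-2)^n.

Base case: u_1 = 4, and 2·3^1 + (-2)^1 = 6 − 2 = 4.
Assume u_r = 2·3^r + (-2)^r for some r ≥ 1.
Then u_{r+1} = 3u_r − 5·(-2)^r = 3·(2·3^r + (-2)^r) − 5·(-2)^r = 2·3^{r+1} + 3·(-2)^r − 5·(-2)^r = 2·3^{r+1} − 2·(-2)^r = 2·3^{r+1} + (-2)^{r+1}.
This completes the inductive step, so u_n = 2·3^n + (-2)^n for all n ≥ 1.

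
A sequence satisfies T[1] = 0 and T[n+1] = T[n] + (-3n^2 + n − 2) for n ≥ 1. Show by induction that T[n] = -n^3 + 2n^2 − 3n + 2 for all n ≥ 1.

Base case: T[1] = 0, and -1^3 + 2·1^2 − 3·1 + 2 = 0.
Assume T[r] = -r^3 + 2r^2 − 3r + 2.
Then T[r+1] = T[r] + (-3r^2 + r − 2) = (-r^3 + 2r^2 − 3r + 2) + (-3r^2 + r − 2) = -r^3 − r^2 − 2r,
and -(r+1)^3 + 2·(r+1)^2 − 3·(r+1) + 2 = -r^3 − r^2 − 2r.
Hence T[n] = -n^3 + 2n^2 − 3n + 2 for every n ≥ 1, by induction.

T[n] = -n^3 + 2n^2 − 3n + 2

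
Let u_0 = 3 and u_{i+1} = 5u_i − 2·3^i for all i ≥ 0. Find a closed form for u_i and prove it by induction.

Claim: u_i = 2·5^i + 3^i.

Base case: u_0 = 3, and 2·5^0 + 3^0 = 2 + 1 = 3.
Assume u_j = 2·5^j + 3^j for some j ≥ 0.
Then u_{j+1} = 5u_j − 2·3^j = 5·(2·5^j + 3^j) − 2·3^j = 2·5^{j+1} + 5·3^j − 2·3^j = 2·5^{j+1} + 3·3^j = 2·5^{j+1} + 3^{j+1}.
So the formula holds for j+1, and by induction u_i = 2·5^i + 3^i for all i ≥ 0.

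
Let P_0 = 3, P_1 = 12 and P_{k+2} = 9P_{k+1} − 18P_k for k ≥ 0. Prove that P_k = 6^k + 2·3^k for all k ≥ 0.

Base cases: P_0 = 3 and 6^0 + 2·3^0 = 3; P_1 = 12 and 6^1 + 2·3^1 = 12.
Assume P_j = 6^j + 2·3^j for all 0 ≤ j ≤ r, where r ≥ 1.
Then P_{r+1} = 9P_r − 18P_{r−1} = 9·(6^r + 2·3^r) − 18·(6^{r−1} + 2·3^{r−1}) = (9·6 − 18)6^{r−1} + 2·(9·3 − 18)3^{r−1} = 36·6^{r−1} + 18·3^{r−1} = 6^{r+1} + 2·3^{r+1}.
Hence P_k = 6^k + 2·3^k for every k ≥ 0, by strong induction.

P_k = 6^k + 2·3^k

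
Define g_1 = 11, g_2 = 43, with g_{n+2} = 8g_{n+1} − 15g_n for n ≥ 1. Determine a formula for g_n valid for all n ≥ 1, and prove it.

Claim: g_n = 2·3^n + 5^n.

Base cases: g_1 = 11 and 2·3^1 + 5^1 = 11; g_2 = 43 and 2·3^2 + 5^2 = 43.
Assume g_j = 2·3^j + 5^j for all 1 ≤ j ≤ r, where r ≥ 2.
Then g_{r+1} = 8g_r − 15g_{r−1} = 8·(2·3^r + 5^r) − 15·(2·3^{r−1} + 5^{r−1}) = 2·(8·3 − 15)3^{r−1} + (8·5 − 15)5^{r−1} = 18·3^{r−1} + 25·5^{r−1} = 2·3^{r+1} + 5^{r+1}.
By strong induction, g_n = 2·3^n + 5^n for all n ≥ 1.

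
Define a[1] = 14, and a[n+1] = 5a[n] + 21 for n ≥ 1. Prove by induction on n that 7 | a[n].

Base case: a[1] = 14 = 7·2, so 7 | a[1].
Assume 7 | a[m], so a[m] = 7t for some integer t.
Then a[m+1] = 5a[m] + 21 = 5·(7t) + 21 = 7(5t + 3), so 7 | a[m+1].
By induction, 7 | a[n] for all n ≥ 1.

7 | a[n]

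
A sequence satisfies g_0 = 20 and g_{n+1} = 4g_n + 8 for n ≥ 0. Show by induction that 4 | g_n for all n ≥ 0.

Base case: g_0 = 20 = 4·5, so 4 | g_0.
Assume 4 | g_r, so g_r = 4t for some integer t.
Then g_{r+1} = 4g_r + 8 = 4·(4t) + 8 = 4(4t + 2), so 4 | g_{r+1}.
Hence 4 | g_n for every n ≥ 0, by induction.

4 | g_n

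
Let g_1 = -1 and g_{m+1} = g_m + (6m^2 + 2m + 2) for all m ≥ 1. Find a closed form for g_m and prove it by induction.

Claim: g_m = 2m^3 − 2m^2 + 2m − 3.

Base case: g_1 = -1, and 2·1^3 − 2·1^2 + 2·1 − 3 = -1.
Assume g_r = 2r^3 − 2r^2 + 2r − 3.
Then g_{r+1} = g_r + (6r^2 + 2r + 2) = (2r^3 − 2r^2 + 2r − 3) + (6r^2 + 2r + 2) = 2r^3 + 4r^2 + 4r − 1,
and 2·(r+1)^3 − 2·(r+1)^2 + 2·(r+1) − 3 = 2r^3 + 4r^2 + 4r − 1.
This completes the inductive step, so g_m = 2m^3 − 2m^2 + 2m − 3 for all m ≥ 1.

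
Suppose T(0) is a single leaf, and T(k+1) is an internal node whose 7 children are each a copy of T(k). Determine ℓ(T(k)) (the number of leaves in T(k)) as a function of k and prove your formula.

Claim: ℓ(T(k)) = 7^k.

Base case: ℓ(T(0)) = 1, and 7^0 = 1.
Assume ℓ(T(j)) = 7^j.
Then ℓ(T(j+1)) = 7·ℓ(T(j)) = 7·7^j = 7^{j+1}.
By induction, ℓ(T(k)) = 7^k for all k ≥ 0.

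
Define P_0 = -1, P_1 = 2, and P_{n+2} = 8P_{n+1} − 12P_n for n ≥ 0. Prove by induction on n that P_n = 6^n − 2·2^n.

Base cases: P_0 = -1 and 6^0 − 2·2^0 = -1; P_1 = 2 and 6^1 − 2·2^1 = 2.
Assume P_i = 6^i − 2·2^i for all 0 ≤ i ≤ j, where j ≥ 1.
Then P_{j+1} = 8P_j − 12P_{j−1} = 8·(6^j − 2·2^j) − 12·(6^{j−1} − 2·2^{j−1}) = (8·6 − 12)6^{j−1} − 2·(8·2 − 12)2^{j−1} = 36·6^{j−1} − 8·2^{j−1} = 6^{j+1} − 2·2^{j+1}.
So the formula holds for j+1, and by strong induction P_n = 6^n − 2·2^n for all n ≥ 0.

P_n = 6^n − 2·2^n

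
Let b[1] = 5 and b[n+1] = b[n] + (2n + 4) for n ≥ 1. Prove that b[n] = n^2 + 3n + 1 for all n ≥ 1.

Base case: b[1] = 5, and 1^2 + 3·1 + 1 = 5.
Assume b[r] = r^2 + 3r + 1.
Then b[r+1] = b[r] + (2r + 4) = (r^2 + 3r + 1) + (2r + 4) = r^2 + 5r + 5,
and (r+1)^2 + 3·(r+1) + 1 = r^2 + 5r + 5.
By induction, b[n] = n^2 + 3n + 1 for all n ≥ 1.

b[n] = n^2 + 3n + 1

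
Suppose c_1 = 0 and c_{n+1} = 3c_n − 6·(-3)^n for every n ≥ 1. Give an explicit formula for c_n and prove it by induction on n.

Claim: c_n = 3^n + (-3)^n.

Base case: c_1 = 0, and 3^1 + (-3)^1 = 3 − 3 = 0.
Assume c_k = 3^k + (-3)^k for some k ≥ 1.
Then c_{k+1} = 3c_k − 6·(-3)^k = 3·(3^k + (-3)^k) − 6·(-3)^k = 3^{k+1} + 3·(-3)^k − 6·(-3)^k = 3^{k+1} − 3·(-3)^k = 3^{k+1} + (-3)^{k+1}.
By induction, c_n = 3^n + (-3)^n for all n ≥ 1.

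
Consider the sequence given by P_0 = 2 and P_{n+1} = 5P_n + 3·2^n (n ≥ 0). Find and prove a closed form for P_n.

Claim: P_n = 3·5^n − 2^n.

Base case: P_0 = 2, and 3·5^0 − 2^0 = 3 − 1 = 2.
Assume P_k = 3·5^k − 2^k for some k ≥ 0.
Then P_{k+1} = 5P_k + 3·2^k = 5·(3·5^k − 2^k) + 3·2^k = 3·5^{k+1} − 5·2^k + 3·2^k = 3·5^{k+1} − 2·2^k = 3·5^{k+1} − 2^{k+1}.
Hence P_n = 3·5^n − 2^n for every n ≥ 0, by induction.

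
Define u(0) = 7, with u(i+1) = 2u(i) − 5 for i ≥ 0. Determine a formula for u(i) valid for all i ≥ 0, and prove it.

Claim: u(i) = 2^{i+1} + 5.

Base case: u(0) = 7, and 2^{0+1} + 5 = 2 + 5 = 7.
Assume u(j) = 2^{j+1} + 5 for some j ≥ 0.
Then u(j+1) = 2u(j) − 5 = 2·(2^{j+1} + 5) − 5 = 2^{j+2} + 10 − 5 = 2^{j+2} + 5.
This completes the inductive step, so u(i) = 2^{i+1} + 5 for all i ≥ 0.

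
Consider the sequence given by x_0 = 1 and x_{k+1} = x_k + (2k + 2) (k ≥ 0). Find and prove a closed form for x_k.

Claim: x_k = k^2 + k + 1.

Base case: x_0 = 1, and 0^2 + 0 + 1 = 1.
Assume x_m = m^2 + m + 1.
Then x_{m+1} = x_m + (2m + 2) = (m^2 + m + 1) + (2m + 2) = m^2 + 3m + 3,
and (m+1)^2 + (m+1) + 1 = m^2 + 3m + 3.
By induction, x_k = k^2 + k + 1 for all k ≥ 0.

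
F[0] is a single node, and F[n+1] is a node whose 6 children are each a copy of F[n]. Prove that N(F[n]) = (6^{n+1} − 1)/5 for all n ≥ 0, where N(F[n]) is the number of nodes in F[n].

Base case: N(F[0]) = 1, and (6^{0+1} − 1)/5 = 1.
Assume N(F[m]) = (6^{m+1} − 1)/5.
Then N(F[m+1]) = 1 + 6N(F[m]) = 1 + 6·(6^{m+1} − 1)/5 = 1 + (6^{m+2} − 6)/5 = (5 + 6^{m+2} − 6)/5 = (6^{m+2} − 1)/5.
This completes the inductive step, so N(F[n]) = (6^{n+1} − 1)/5 for all n ≥ 0.

N(F[n]) = (6^{n+1} − 1)/5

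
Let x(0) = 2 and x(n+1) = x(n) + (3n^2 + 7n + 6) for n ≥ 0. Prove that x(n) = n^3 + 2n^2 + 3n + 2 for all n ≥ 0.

Base case: x(0) = 2, and 0^3 + 2·0^2 + 3·0 + 2 = 2.
Assume x(r) = r^3 + 2r^2 + 3r + 2.
Then x(r+1) = x(r) + (3r^2 + 7r + 6) = (r^3 + 2r^2 + 3r + 2) + (3r^2 + 7r + 6) = r^3 + 5r^2 + 10r + 8,
and (r+1)^3 + 2·(r+1)^2 + 3·(r+1) + 2 = r^3 + 5r^2 + 10r + 8.
This completes the inductive step, so x(n) = n^3 + 2n^2 + 3n + 2 for all n ≥ 0.

x(n) = n^3 + 2n^2 + 3n + 2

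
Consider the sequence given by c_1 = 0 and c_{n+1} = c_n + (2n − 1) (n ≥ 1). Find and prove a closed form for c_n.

Claim: c_n = n^2 − 2n + 1.

Base case: c_1 = 0, and 1^2 − 2·1 + 1 = 0.
Assume c_j = j^2 − 2j + 1.
Then c_{j+1} = c_j + (2j − 1) = (j^2 − 2j + 1) + (2j − 1) = j^2,
and (j+1)^2 − 2·(j+1) + 1 = j^2.
Hence c_n = n^2 − 2n + 1 for every n ≥ 1, by induction.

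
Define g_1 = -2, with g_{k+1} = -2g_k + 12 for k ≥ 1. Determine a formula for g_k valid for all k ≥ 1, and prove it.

Claim: g_k = 3·(-2)^k + 4.

Base case: g_1 = -2, and 3·(-2)^1 + 4 = -6 + 4 = -2.
Assume g_j = 3·(-2)^j + 4 for some j ≥ 1.
Then g_{j+1} = -2g_j + 12 = -2·(3·(-2)^j + 4) + 12 = -6·(-2)^j − 8 + 12 = 3·(-2)^{j+1} + 4.
Hence g_k = 3·(-2)^k + 4 for every k ≥ 1, by induction.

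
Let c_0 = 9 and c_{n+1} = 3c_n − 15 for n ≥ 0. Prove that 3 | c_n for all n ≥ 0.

Base case: c_0 = 9 = 3·3, so 3 | c_0.
Assume 3 | c_r, so c_r = 3t for some integer t.
Then c_{r+1} = 3c_r − 15 = 3·(3t) − 15 = 3(3t − 5), so 3 | c_{r+1}.
By induction, 3 | c_n for all n ≥ 0.

3 | c_n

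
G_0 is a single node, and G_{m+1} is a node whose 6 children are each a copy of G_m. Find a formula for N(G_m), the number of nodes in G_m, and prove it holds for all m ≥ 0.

Claim: N(G_m) = (6^{m+1} − 1)/5.

Base case: N(G_0) = 1, and (6^{0+1} − 1)/5 = 1.
Assume N(G_j) = (6^{j+1} − 1)/5.
Then N(G_{j+1}) = 1 + 6N(G_j) = 1 + 6·(6^{j+1} − 1)/5 = 1 + (6^{j+2} − 6)/5 = (5 + 6^{j+2} − 6)/5 = (6^{j+2} − 1)/5.
So the formula holds for j+1, and by induction N(G_m) = (6^{m+1} − 1)/5 for all m ≥ 0.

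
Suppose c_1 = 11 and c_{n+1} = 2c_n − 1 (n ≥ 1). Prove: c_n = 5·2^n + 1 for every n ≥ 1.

Base case: c_1 = 11, and 5·2^1 + 1 = 10 + 1 = 11.
Assume c_m = 5·2^m + 1 for some m ≥ 1.
Then c_{m+1} = 2c_m − 1 = 2·(5·2^m + 1) − 1 = 10·2^m + 2 − 1 = 5·2^{m+1} + 1.
Hence c_n = 5·2^n + 1 for every n ≥ 1, by induction.

c_n = 5·2^n + 1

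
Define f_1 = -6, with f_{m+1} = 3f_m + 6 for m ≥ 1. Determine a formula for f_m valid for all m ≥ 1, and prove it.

Claim: f_m = -3^m − 3.

Base case: f_1 = -6, and -3^1 − 3 = -3 − 3 = -6.
Assume f_j = -3^j − 3 for some j ≥ 1.
Then f_{j+1} = 3f_j + 6 = 3·(-3^j − 3) + 6 = -3^{j+1} − 9 + 6 = -3^{j+1} − 3.
So the formula holds for j+1, and by induction f_m = -3^m − 3 for all m ≥ 1.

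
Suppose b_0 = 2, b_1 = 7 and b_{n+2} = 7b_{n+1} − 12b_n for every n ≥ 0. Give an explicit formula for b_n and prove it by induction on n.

Claim: b_n = 4^n + 3^n.

Base cases: b_0 = 2 and 4^0 + 3^0 = 2; b_1 = 7 and 4^1 + 3^1 = 7.
Assume b_j = 4^j + 3^j for all 0 ≤ j ≤ m, where m ≥ 1.
Then b_{m+1} = 7b_m − 12b_{m−1} = 7·(4^m + 3^m) − 12·(4^{m−1} + 3^{m−1}) = (7·4 − 12)4^{m−1} + (7·3 − 12)3^{m−1} = 16·4^{m−1} + 9·3^{m−1} = 4^{m+1} + 3^{m+1}.
Hence b_n = 4^n + 3^n for every n ≥ 0, by strong induction.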